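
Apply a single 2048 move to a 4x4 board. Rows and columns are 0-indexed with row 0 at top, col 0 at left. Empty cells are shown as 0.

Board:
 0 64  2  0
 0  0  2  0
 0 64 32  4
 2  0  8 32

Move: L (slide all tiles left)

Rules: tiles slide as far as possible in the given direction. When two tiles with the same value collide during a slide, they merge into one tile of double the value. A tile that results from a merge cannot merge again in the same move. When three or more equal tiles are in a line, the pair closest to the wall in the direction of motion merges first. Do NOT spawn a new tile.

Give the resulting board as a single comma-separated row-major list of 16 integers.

Slide left:
row 0: [0, 64, 2, 0] -> [64, 2, 0, 0]
row 1: [0, 0, 2, 0] -> [2, 0, 0, 0]
row 2: [0, 64, 32, 4] -> [64, 32, 4, 0]
row 3: [2, 0, 8, 32] -> [2, 8, 32, 0]

Answer: 64, 2, 0, 0, 2, 0, 0, 0, 64, 32, 4, 0, 2, 8, 32, 0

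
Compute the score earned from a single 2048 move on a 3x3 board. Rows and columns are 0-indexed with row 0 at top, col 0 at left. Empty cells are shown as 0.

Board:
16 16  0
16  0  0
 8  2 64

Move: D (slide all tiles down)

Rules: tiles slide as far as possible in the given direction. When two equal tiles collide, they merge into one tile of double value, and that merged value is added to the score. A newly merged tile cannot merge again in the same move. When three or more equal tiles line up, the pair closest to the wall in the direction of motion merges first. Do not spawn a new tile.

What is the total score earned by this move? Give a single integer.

Answer: 32

Derivation:
Slide down:
col 0: [16, 16, 8] -> [0, 32, 8]  score +32 (running 32)
col 1: [16, 0, 2] -> [0, 16, 2]  score +0 (running 32)
col 2: [0, 0, 64] -> [0, 0, 64]  score +0 (running 32)
Board after move:
 0  0  0
32 16  0
 8  2 64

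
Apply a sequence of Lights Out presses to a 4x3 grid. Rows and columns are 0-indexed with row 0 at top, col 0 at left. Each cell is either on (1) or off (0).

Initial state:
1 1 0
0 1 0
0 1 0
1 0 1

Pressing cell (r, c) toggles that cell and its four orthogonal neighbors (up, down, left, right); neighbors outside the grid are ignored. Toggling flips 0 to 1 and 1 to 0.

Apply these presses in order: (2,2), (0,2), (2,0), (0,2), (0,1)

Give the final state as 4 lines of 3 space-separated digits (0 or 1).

After press 1 at (2,2):
1 1 0
0 1 1
0 0 1
1 0 0

After press 2 at (0,2):
1 0 1
0 1 0
0 0 1
1 0 0

After press 3 at (2,0):
1 0 1
1 1 0
1 1 1
0 0 0

After press 4 at (0,2):
1 1 0
1 1 1
1 1 1
0 0 0

After press 5 at (0,1):
0 0 1
1 0 1
1 1 1
0 0 0

Answer: 0 0 1
1 0 1
1 1 1
0 0 0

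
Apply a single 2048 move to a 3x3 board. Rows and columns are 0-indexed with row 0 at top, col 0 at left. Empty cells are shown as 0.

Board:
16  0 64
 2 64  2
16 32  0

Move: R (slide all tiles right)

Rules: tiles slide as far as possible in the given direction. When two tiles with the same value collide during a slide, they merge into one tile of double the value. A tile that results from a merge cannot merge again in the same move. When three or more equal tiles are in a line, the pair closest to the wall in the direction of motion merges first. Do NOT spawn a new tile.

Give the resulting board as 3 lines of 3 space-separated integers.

Slide right:
row 0: [16, 0, 64] -> [0, 16, 64]
row 1: [2, 64, 2] -> [2, 64, 2]
row 2: [16, 32, 0] -> [0, 16, 32]

Answer:  0 16 64
 2 64  2
 0 16 32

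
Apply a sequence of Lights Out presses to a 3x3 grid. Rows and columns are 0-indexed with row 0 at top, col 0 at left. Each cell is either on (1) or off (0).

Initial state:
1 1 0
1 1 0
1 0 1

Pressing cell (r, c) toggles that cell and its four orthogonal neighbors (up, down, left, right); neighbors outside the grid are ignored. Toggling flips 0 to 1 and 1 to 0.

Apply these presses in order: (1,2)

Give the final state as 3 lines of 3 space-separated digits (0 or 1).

Answer: 1 1 1
1 0 1
1 0 0

Derivation:
After press 1 at (1,2):
1 1 1
1 0 1
1 0 0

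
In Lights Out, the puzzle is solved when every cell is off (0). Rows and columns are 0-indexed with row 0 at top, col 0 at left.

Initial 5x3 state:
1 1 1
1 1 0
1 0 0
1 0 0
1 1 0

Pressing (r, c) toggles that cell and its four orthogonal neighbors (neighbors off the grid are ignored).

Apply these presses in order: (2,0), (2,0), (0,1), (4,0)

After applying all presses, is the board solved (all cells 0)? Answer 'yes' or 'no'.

After press 1 at (2,0):
1 1 1
0 1 0
0 1 0
0 0 0
1 1 0

After press 2 at (2,0):
1 1 1
1 1 0
1 0 0
1 0 0
1 1 0

After press 3 at (0,1):
0 0 0
1 0 0
1 0 0
1 0 0
1 1 0

After press 4 at (4,0):
0 0 0
1 0 0
1 0 0
0 0 0
0 0 0

Lights still on: 2

Answer: no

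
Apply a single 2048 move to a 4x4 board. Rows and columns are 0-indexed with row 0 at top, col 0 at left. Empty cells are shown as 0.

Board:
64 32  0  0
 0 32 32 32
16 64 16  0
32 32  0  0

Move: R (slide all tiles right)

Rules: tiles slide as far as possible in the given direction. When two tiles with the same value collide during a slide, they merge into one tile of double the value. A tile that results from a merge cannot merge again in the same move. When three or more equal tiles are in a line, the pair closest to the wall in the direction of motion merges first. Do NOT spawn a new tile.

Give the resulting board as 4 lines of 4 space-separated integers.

Slide right:
row 0: [64, 32, 0, 0] -> [0, 0, 64, 32]
row 1: [0, 32, 32, 32] -> [0, 0, 32, 64]
row 2: [16, 64, 16, 0] -> [0, 16, 64, 16]
row 3: [32, 32, 0, 0] -> [0, 0, 0, 64]

Answer:  0  0 64 32
 0  0 32 64
 0 16 64 16
 0  0  0 64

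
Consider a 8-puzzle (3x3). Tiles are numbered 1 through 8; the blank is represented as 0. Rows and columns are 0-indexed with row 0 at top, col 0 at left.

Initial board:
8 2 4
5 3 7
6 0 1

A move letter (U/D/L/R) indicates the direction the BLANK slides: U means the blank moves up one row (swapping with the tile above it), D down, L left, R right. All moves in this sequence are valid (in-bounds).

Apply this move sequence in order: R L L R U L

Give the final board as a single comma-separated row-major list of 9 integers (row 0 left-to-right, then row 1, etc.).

After move 1 (R):
8 2 4
5 3 7
6 1 0

After move 2 (L):
8 2 4
5 3 7
6 0 1

After move 3 (L):
8 2 4
5 3 7
0 6 1

After move 4 (R):
8 2 4
5 3 7
6 0 1

After move 5 (U):
8 2 4
5 0 7
6 3 1

After move 6 (L):
8 2 4
0 5 7
6 3 1

Answer: 8, 2, 4, 0, 5, 7, 6, 3, 1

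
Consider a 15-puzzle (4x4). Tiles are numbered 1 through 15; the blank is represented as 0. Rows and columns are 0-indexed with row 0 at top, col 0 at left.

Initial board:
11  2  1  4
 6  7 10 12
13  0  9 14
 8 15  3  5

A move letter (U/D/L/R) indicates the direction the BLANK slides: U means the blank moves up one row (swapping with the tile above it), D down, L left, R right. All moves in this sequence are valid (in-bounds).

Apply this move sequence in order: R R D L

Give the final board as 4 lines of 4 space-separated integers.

Answer: 11  2  1  4
 6  7 10 12
13  9 14  5
 8 15  0  3

Derivation:
After move 1 (R):
11  2  1  4
 6  7 10 12
13  9  0 14
 8 15  3  5

After move 2 (R):
11  2  1  4
 6  7 10 12
13  9 14  0
 8 15  3  5

After move 3 (D):
11  2  1  4
 6  7 10 12
13  9 14  5
 8 15  3  0

After move 4 (L):
11  2  1  4
 6  7 10 12
13  9 14  5
 8 15  0  3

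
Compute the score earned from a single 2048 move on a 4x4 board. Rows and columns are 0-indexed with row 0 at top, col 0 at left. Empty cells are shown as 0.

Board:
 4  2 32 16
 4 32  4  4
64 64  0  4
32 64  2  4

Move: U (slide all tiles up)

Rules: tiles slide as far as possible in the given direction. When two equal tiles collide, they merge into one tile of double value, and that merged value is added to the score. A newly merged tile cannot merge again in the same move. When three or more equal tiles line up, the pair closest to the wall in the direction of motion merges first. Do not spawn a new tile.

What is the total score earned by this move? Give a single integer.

Slide up:
col 0: [4, 4, 64, 32] -> [8, 64, 32, 0]  score +8 (running 8)
col 1: [2, 32, 64, 64] -> [2, 32, 128, 0]  score +128 (running 136)
col 2: [32, 4, 0, 2] -> [32, 4, 2, 0]  score +0 (running 136)
col 3: [16, 4, 4, 4] -> [16, 8, 4, 0]  score +8 (running 144)
Board after move:
  8   2  32  16
 64  32   4   8
 32 128   2   4
  0   0   0   0

Answer: 144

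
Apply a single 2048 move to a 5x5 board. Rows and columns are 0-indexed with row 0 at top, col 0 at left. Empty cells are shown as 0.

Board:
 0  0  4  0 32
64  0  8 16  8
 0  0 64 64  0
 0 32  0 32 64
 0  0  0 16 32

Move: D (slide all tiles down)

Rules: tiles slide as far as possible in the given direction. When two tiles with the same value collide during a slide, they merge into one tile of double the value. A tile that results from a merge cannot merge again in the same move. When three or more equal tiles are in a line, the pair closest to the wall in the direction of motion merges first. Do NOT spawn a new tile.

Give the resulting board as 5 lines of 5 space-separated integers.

Answer:  0  0  0  0  0
 0  0  0 16 32
 0  0  4 64  8
 0  0  8 32 64
64 32 64 16 32

Derivation:
Slide down:
col 0: [0, 64, 0, 0, 0] -> [0, 0, 0, 0, 64]
col 1: [0, 0, 0, 32, 0] -> [0, 0, 0, 0, 32]
col 2: [4, 8, 64, 0, 0] -> [0, 0, 4, 8, 64]
col 3: [0, 16, 64, 32, 16] -> [0, 16, 64, 32, 16]
col 4: [32, 8, 0, 64, 32] -> [0, 32, 8, 64, 32]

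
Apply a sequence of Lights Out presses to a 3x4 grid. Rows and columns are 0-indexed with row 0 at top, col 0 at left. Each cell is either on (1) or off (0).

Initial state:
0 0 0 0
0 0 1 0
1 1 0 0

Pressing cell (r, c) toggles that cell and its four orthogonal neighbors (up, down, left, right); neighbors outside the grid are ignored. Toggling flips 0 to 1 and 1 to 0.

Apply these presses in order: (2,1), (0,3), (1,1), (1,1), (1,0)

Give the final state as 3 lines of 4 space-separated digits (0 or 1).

After press 1 at (2,1):
0 0 0 0
0 1 1 0
0 0 1 0

After press 2 at (0,3):
0 0 1 1
0 1 1 1
0 0 1 0

After press 3 at (1,1):
0 1 1 1
1 0 0 1
0 1 1 0

After press 4 at (1,1):
0 0 1 1
0 1 1 1
0 0 1 0

After press 5 at (1,0):
1 0 1 1
1 0 1 1
1 0 1 0

Answer: 1 0 1 1
1 0 1 1
1 0 1 0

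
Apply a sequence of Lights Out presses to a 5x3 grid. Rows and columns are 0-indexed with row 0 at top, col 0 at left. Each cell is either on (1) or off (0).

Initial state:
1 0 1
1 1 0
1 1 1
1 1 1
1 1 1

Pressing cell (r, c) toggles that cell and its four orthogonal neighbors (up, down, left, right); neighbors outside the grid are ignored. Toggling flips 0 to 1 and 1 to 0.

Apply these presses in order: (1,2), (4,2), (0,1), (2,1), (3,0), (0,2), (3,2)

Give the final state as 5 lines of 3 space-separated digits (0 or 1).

Answer: 0 0 0
1 0 0
1 0 0
0 0 1
0 0 1

Derivation:
After press 1 at (1,2):
1 0 0
1 0 1
1 1 0
1 1 1
1 1 1

After press 2 at (4,2):
1 0 0
1 0 1
1 1 0
1 1 0
1 0 0

After press 3 at (0,1):
0 1 1
1 1 1
1 1 0
1 1 0
1 0 0

After press 4 at (2,1):
0 1 1
1 0 1
0 0 1
1 0 0
1 0 0

After press 5 at (3,0):
0 1 1
1 0 1
1 0 1
0 1 0
0 0 0

After press 6 at (0,2):
0 0 0
1 0 0
1 0 1
0 1 0
0 0 0

After press 7 at (3,2):
0 0 0
1 0 0
1 0 0
0 0 1
0 0 1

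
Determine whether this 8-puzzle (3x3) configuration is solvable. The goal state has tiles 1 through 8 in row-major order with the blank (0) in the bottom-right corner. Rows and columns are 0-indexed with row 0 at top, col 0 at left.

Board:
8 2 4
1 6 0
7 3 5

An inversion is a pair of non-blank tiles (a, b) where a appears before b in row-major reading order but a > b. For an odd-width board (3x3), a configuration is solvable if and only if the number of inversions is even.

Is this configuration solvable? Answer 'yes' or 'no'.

Inversions (pairs i<j in row-major order where tile[i] > tile[j] > 0): 14
14 is even, so the puzzle is solvable.

Answer: yes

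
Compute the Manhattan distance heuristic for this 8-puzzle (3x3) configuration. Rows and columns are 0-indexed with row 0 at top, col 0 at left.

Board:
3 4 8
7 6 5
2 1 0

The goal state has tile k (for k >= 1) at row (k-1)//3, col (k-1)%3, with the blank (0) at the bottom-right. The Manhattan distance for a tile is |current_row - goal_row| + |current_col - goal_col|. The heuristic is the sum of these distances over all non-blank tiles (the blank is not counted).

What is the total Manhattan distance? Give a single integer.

Answer: 16

Derivation:
Tile 3: (0,0)->(0,2) = 2
Tile 4: (0,1)->(1,0) = 2
Tile 8: (0,2)->(2,1) = 3
Tile 7: (1,0)->(2,0) = 1
Tile 6: (1,1)->(1,2) = 1
Tile 5: (1,2)->(1,1) = 1
Tile 2: (2,0)->(0,1) = 3
Tile 1: (2,1)->(0,0) = 3
Sum: 2 + 2 + 3 + 1 + 1 + 1 + 3 + 3 = 16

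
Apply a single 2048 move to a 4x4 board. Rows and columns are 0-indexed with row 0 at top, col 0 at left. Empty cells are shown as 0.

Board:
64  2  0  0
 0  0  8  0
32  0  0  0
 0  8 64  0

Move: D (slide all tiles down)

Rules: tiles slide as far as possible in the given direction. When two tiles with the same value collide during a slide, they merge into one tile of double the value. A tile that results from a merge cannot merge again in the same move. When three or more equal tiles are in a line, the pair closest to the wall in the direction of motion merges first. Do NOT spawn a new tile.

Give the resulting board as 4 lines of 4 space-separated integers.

Slide down:
col 0: [64, 0, 32, 0] -> [0, 0, 64, 32]
col 1: [2, 0, 0, 8] -> [0, 0, 2, 8]
col 2: [0, 8, 0, 64] -> [0, 0, 8, 64]
col 3: [0, 0, 0, 0] -> [0, 0, 0, 0]

Answer:  0  0  0  0
 0  0  0  0
64  2  8  0
32  8 64  0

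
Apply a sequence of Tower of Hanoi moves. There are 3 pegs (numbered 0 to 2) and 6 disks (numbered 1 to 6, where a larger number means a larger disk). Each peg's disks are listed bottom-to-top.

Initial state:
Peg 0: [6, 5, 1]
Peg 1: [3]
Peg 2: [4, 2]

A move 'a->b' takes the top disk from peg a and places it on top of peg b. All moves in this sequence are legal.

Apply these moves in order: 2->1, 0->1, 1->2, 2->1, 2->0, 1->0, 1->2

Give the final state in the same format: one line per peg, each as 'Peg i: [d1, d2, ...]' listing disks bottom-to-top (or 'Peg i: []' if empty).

After move 1 (2->1):
Peg 0: [6, 5, 1]
Peg 1: [3, 2]
Peg 2: [4]

After move 2 (0->1):
Peg 0: [6, 5]
Peg 1: [3, 2, 1]
Peg 2: [4]

After move 3 (1->2):
Peg 0: [6, 5]
Peg 1: [3, 2]
Peg 2: [4, 1]

After move 4 (2->1):
Peg 0: [6, 5]
Peg 1: [3, 2, 1]
Peg 2: [4]

After move 5 (2->0):
Peg 0: [6, 5, 4]
Peg 1: [3, 2, 1]
Peg 2: []

After move 6 (1->0):
Peg 0: [6, 5, 4, 1]
Peg 1: [3, 2]
Peg 2: []

After move 7 (1->2):
Peg 0: [6, 5, 4, 1]
Peg 1: [3]
Peg 2: [2]

Answer: Peg 0: [6, 5, 4, 1]
Peg 1: [3]
Peg 2: [2]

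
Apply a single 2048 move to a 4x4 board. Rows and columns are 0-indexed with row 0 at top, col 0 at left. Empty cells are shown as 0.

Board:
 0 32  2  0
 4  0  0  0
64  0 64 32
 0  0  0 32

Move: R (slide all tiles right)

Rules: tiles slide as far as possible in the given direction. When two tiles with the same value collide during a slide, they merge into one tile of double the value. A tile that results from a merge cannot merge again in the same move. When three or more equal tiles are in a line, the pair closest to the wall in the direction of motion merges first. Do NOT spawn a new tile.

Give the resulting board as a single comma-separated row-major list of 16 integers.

Slide right:
row 0: [0, 32, 2, 0] -> [0, 0, 32, 2]
row 1: [4, 0, 0, 0] -> [0, 0, 0, 4]
row 2: [64, 0, 64, 32] -> [0, 0, 128, 32]
row 3: [0, 0, 0, 32] -> [0, 0, 0, 32]

Answer: 0, 0, 32, 2, 0, 0, 0, 4, 0, 0, 128, 32, 0, 0, 0, 32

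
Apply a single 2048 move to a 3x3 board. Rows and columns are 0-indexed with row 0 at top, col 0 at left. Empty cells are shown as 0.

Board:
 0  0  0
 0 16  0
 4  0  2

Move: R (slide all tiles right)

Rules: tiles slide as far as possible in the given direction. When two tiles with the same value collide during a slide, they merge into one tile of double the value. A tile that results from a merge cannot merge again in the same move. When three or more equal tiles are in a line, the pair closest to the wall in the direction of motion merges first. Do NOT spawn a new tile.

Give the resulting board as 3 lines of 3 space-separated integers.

Slide right:
row 0: [0, 0, 0] -> [0, 0, 0]
row 1: [0, 16, 0] -> [0, 0, 16]
row 2: [4, 0, 2] -> [0, 4, 2]

Answer:  0  0  0
 0  0 16
 0  4  2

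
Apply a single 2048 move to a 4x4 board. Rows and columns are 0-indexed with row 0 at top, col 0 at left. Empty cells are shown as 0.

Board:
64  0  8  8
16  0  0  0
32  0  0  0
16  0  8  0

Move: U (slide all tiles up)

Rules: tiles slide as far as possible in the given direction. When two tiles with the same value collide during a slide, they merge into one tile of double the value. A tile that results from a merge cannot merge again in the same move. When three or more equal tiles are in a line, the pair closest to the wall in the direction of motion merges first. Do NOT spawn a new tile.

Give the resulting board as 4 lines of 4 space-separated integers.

Answer: 64  0 16  8
16  0  0  0
32  0  0  0
16  0  0  0

Derivation:
Slide up:
col 0: [64, 16, 32, 16] -> [64, 16, 32, 16]
col 1: [0, 0, 0, 0] -> [0, 0, 0, 0]
col 2: [8, 0, 0, 8] -> [16, 0, 0, 0]
col 3: [8, 0, 0, 0] -> [8, 0, 0, 0]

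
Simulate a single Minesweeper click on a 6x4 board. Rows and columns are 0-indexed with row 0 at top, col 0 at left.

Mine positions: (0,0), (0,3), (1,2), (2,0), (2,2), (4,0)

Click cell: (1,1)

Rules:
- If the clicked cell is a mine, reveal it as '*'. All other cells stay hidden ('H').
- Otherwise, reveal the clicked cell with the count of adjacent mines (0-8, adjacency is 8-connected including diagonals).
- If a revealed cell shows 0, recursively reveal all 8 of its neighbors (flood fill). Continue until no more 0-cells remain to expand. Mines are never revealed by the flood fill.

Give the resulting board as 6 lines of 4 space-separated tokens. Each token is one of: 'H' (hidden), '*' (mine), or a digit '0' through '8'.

H H H H
H 4 H H
H H H H
H H H H
H H H H
H H H H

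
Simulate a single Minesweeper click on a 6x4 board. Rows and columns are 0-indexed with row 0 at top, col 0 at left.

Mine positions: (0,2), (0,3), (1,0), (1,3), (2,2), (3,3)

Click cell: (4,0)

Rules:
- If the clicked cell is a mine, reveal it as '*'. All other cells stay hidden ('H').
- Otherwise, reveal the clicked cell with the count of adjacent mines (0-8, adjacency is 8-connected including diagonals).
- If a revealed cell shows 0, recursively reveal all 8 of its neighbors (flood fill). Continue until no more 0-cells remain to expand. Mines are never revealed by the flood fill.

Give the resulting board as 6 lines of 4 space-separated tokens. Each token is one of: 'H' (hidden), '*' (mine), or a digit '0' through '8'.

H H H H
H H H H
1 2 H H
0 1 2 H
0 0 1 1
0 0 0 0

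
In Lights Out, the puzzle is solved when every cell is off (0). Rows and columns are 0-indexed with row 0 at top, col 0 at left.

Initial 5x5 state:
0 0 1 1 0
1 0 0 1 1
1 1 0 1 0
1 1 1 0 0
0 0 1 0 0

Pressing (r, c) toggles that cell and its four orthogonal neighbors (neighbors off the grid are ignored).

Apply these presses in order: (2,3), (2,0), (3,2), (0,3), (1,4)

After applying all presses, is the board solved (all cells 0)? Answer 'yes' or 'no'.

Answer: yes

Derivation:
After press 1 at (2,3):
0 0 1 1 0
1 0 0 0 1
1 1 1 0 1
1 1 1 1 0
0 0 1 0 0

After press 2 at (2,0):
0 0 1 1 0
0 0 0 0 1
0 0 1 0 1
0 1 1 1 0
0 0 1 0 0

After press 3 at (3,2):
0 0 1 1 0
0 0 0 0 1
0 0 0 0 1
0 0 0 0 0
0 0 0 0 0

After press 4 at (0,3):
0 0 0 0 1
0 0 0 1 1
0 0 0 0 1
0 0 0 0 0
0 0 0 0 0

After press 5 at (1,4):
0 0 0 0 0
0 0 0 0 0
0 0 0 0 0
0 0 0 0 0
0 0 0 0 0

Lights still on: 0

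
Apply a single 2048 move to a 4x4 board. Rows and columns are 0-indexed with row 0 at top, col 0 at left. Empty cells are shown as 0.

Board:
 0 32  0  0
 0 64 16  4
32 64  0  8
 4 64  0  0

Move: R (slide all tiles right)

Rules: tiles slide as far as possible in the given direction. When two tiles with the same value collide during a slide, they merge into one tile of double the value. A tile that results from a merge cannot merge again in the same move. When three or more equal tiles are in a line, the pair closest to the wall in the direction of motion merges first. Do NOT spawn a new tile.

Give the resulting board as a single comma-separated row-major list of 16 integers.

Slide right:
row 0: [0, 32, 0, 0] -> [0, 0, 0, 32]
row 1: [0, 64, 16, 4] -> [0, 64, 16, 4]
row 2: [32, 64, 0, 8] -> [0, 32, 64, 8]
row 3: [4, 64, 0, 0] -> [0, 0, 4, 64]

Answer: 0, 0, 0, 32, 0, 64, 16, 4, 0, 32, 64, 8, 0, 0, 4, 64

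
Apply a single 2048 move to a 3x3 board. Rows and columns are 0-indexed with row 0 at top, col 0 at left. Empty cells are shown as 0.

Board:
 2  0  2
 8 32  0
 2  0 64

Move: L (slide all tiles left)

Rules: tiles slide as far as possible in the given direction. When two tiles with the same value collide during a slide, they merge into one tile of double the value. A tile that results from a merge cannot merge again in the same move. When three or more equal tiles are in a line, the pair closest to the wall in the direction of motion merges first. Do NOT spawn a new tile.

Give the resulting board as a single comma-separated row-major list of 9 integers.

Slide left:
row 0: [2, 0, 2] -> [4, 0, 0]
row 1: [8, 32, 0] -> [8, 32, 0]
row 2: [2, 0, 64] -> [2, 64, 0]

Answer: 4, 0, 0, 8, 32, 0, 2, 64, 0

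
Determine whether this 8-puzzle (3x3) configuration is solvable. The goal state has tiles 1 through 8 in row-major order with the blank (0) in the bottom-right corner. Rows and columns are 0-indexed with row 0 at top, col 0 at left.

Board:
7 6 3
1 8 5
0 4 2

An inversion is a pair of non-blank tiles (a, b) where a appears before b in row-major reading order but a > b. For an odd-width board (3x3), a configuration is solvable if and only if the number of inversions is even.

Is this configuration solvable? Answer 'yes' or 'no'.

Inversions (pairs i<j in row-major order where tile[i] > tile[j] > 0): 19
19 is odd, so the puzzle is not solvable.

Answer: no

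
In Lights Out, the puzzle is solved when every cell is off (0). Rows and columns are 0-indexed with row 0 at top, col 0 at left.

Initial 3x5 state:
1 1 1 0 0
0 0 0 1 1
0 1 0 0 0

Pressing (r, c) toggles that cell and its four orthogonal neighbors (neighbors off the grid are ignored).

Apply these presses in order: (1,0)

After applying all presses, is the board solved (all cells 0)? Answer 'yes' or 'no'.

After press 1 at (1,0):
0 1 1 0 0
1 1 0 1 1
1 1 0 0 0

Lights still on: 8

Answer: no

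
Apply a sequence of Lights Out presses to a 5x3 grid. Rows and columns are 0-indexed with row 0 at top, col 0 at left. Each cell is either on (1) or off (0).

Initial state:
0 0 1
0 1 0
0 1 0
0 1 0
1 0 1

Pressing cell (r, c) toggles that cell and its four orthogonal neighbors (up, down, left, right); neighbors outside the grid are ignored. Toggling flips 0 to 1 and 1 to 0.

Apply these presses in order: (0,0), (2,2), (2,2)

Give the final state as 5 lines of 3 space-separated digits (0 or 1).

After press 1 at (0,0):
1 1 1
1 1 0
0 1 0
0 1 0
1 0 1

After press 2 at (2,2):
1 1 1
1 1 1
0 0 1
0 1 1
1 0 1

After press 3 at (2,2):
1 1 1
1 1 0
0 1 0
0 1 0
1 0 1

Answer: 1 1 1
1 1 0
0 1 0
0 1 0
1 0 1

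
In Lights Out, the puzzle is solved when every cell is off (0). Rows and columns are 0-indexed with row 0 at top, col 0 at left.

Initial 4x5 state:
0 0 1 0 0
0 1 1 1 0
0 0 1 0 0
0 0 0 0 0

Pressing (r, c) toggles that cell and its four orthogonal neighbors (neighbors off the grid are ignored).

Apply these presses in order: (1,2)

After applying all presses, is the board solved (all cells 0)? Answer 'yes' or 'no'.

Answer: yes

Derivation:
After press 1 at (1,2):
0 0 0 0 0
0 0 0 0 0
0 0 0 0 0
0 0 0 0 0

Lights still on: 0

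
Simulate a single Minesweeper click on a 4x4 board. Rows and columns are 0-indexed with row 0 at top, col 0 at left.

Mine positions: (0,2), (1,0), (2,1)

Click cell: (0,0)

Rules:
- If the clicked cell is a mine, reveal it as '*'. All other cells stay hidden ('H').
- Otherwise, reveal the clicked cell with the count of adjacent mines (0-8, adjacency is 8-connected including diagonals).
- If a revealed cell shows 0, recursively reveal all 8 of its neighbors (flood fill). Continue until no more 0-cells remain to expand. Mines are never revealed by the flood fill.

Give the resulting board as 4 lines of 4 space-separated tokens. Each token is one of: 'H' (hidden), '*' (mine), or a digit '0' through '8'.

1 H H H
H H H H
H H H H
H H H H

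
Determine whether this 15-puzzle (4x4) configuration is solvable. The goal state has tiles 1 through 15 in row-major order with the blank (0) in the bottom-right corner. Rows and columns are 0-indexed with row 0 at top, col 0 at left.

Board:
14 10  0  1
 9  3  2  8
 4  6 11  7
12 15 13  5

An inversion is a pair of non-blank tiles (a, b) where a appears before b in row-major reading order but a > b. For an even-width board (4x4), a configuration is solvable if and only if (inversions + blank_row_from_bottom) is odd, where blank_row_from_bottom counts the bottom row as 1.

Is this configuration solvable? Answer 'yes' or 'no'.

Inversions: 42
Blank is in row 0 (0-indexed from top), which is row 4 counting from the bottom (bottom = 1).
42 + 4 = 46, which is even, so the puzzle is not solvable.

Answer: no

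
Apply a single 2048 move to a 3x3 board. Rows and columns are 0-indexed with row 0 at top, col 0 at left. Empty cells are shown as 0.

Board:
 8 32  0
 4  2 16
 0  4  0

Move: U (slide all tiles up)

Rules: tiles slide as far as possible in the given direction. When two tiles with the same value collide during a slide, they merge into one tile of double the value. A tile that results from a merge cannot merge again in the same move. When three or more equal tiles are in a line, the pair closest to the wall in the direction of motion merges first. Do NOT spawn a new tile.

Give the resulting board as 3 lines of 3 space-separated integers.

Answer:  8 32 16
 4  2  0
 0  4  0

Derivation:
Slide up:
col 0: [8, 4, 0] -> [8, 4, 0]
col 1: [32, 2, 4] -> [32, 2, 4]
col 2: [0, 16, 0] -> [16, 0, 0]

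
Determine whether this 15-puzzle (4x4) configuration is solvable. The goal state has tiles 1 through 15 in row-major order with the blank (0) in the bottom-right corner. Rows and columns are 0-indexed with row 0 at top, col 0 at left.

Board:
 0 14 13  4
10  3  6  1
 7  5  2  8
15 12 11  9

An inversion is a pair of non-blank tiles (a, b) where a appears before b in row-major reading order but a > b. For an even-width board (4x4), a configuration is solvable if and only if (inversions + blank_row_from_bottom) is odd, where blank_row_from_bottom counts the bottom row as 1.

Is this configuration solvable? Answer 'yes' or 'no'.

Answer: no

Derivation:
Inversions: 50
Blank is in row 0 (0-indexed from top), which is row 4 counting from the bottom (bottom = 1).
50 + 4 = 54, which is even, so the puzzle is not solvable.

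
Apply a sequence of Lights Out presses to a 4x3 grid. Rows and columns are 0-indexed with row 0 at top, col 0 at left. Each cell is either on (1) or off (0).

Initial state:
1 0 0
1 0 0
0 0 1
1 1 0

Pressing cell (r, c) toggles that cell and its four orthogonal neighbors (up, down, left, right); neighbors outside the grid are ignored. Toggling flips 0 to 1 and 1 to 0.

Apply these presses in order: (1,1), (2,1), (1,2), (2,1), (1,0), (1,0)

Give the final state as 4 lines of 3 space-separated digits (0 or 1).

Answer: 1 1 1
0 0 0
0 1 0
1 1 0

Derivation:
After press 1 at (1,1):
1 1 0
0 1 1
0 1 1
1 1 0

After press 2 at (2,1):
1 1 0
0 0 1
1 0 0
1 0 0

After press 3 at (1,2):
1 1 1
0 1 0
1 0 1
1 0 0

After press 4 at (2,1):
1 1 1
0 0 0
0 1 0
1 1 0

After press 5 at (1,0):
0 1 1
1 1 0
1 1 0
1 1 0

After press 6 at (1,0):
1 1 1
0 0 0
0 1 0
1 1 0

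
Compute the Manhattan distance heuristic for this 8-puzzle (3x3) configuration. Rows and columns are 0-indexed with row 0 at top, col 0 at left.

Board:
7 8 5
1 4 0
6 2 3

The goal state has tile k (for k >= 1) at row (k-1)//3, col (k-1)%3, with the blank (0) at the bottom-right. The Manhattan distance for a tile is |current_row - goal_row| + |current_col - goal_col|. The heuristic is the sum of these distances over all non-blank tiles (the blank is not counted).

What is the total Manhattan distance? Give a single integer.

Tile 7: (0,0)->(2,0) = 2
Tile 8: (0,1)->(2,1) = 2
Tile 5: (0,2)->(1,1) = 2
Tile 1: (1,0)->(0,0) = 1
Tile 4: (1,1)->(1,0) = 1
Tile 6: (2,0)->(1,2) = 3
Tile 2: (2,1)->(0,1) = 2
Tile 3: (2,2)->(0,2) = 2
Sum: 2 + 2 + 2 + 1 + 1 + 3 + 2 + 2 = 15

Answer: 15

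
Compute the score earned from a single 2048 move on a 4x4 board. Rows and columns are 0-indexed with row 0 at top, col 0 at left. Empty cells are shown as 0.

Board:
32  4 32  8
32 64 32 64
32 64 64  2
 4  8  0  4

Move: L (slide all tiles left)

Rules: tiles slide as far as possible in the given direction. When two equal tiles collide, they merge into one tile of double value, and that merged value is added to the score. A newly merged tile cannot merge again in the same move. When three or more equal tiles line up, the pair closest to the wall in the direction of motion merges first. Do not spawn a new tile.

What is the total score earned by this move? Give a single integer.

Slide left:
row 0: [32, 4, 32, 8] -> [32, 4, 32, 8]  score +0 (running 0)
row 1: [32, 64, 32, 64] -> [32, 64, 32, 64]  score +0 (running 0)
row 2: [32, 64, 64, 2] -> [32, 128, 2, 0]  score +128 (running 128)
row 3: [4, 8, 0, 4] -> [4, 8, 4, 0]  score +0 (running 128)
Board after move:
 32   4  32   8
 32  64  32  64
 32 128   2   0
  4   8   4   0

Answer: 128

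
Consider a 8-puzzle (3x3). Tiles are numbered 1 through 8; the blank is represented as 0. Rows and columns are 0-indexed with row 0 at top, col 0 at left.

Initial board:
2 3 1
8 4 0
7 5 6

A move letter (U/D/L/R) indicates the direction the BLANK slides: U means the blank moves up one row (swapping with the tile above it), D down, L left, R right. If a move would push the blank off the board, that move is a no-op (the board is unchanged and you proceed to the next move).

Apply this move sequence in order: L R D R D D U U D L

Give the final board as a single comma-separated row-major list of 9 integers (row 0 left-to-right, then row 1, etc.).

Answer: 2, 3, 1, 8, 0, 4, 7, 5, 6

Derivation:
After move 1 (L):
2 3 1
8 0 4
7 5 6

After move 2 (R):
2 3 1
8 4 0
7 5 6

After move 3 (D):
2 3 1
8 4 6
7 5 0

After move 4 (R):
2 3 1
8 4 6
7 5 0

After move 5 (D):
2 3 1
8 4 6
7 5 0

After move 6 (D):
2 3 1
8 4 6
7 5 0

After move 7 (U):
2 3 1
8 4 0
7 5 6

After move 8 (U):
2 3 0
8 4 1
7 5 6

After move 9 (D):
2 3 1
8 4 0
7 5 6

After move 10 (L):
2 3 1
8 0 4
7 5 6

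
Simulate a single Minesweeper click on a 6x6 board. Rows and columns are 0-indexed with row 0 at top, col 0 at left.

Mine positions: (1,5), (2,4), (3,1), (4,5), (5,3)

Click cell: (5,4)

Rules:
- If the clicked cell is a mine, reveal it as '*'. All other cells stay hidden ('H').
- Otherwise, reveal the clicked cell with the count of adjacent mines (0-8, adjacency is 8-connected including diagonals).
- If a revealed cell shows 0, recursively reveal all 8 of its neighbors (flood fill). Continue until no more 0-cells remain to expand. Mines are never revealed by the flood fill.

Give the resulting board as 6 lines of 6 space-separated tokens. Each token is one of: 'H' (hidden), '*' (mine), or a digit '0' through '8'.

H H H H H H
H H H H H H
H H H H H H
H H H H H H
H H H H H H
H H H H 2 H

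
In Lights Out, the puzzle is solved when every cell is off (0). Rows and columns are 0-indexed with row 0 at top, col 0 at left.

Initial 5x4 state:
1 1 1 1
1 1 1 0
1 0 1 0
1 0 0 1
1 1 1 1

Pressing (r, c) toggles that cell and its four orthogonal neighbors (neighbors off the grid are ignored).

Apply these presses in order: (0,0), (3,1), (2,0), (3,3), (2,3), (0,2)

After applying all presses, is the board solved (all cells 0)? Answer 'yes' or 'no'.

After press 1 at (0,0):
0 0 1 1
0 1 1 0
1 0 1 0
1 0 0 1
1 1 1 1

After press 2 at (3,1):
0 0 1 1
0 1 1 0
1 1 1 0
0 1 1 1
1 0 1 1

After press 3 at (2,0):
0 0 1 1
1 1 1 0
0 0 1 0
1 1 1 1
1 0 1 1

After press 4 at (3,3):
0 0 1 1
1 1 1 0
0 0 1 1
1 1 0 0
1 0 1 0

After press 5 at (2,3):
0 0 1 1
1 1 1 1
0 0 0 0
1 1 0 1
1 0 1 0

After press 6 at (0,2):
0 1 0 0
1 1 0 1
0 0 0 0
1 1 0 1
1 0 1 0

Lights still on: 9

Answer: no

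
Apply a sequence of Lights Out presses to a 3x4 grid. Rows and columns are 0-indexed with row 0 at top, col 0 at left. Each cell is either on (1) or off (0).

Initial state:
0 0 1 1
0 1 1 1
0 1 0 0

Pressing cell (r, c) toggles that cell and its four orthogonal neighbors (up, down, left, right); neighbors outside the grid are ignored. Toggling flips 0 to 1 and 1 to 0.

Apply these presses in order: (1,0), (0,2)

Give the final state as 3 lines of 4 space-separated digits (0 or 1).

Answer: 1 1 0 0
1 0 0 1
1 1 0 0

Derivation:
After press 1 at (1,0):
1 0 1 1
1 0 1 1
1 1 0 0

After press 2 at (0,2):
1 1 0 0
1 0 0 1
1 1 0 0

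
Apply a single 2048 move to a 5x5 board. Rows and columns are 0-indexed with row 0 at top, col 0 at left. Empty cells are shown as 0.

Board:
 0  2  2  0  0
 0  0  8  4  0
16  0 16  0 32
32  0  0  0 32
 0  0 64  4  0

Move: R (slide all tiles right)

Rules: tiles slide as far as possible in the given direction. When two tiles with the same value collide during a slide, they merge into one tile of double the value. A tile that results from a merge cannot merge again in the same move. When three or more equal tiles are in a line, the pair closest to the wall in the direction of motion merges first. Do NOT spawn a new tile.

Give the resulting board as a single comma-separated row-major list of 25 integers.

Answer: 0, 0, 0, 0, 4, 0, 0, 0, 8, 4, 0, 0, 0, 32, 32, 0, 0, 0, 0, 64, 0, 0, 0, 64, 4

Derivation:
Slide right:
row 0: [0, 2, 2, 0, 0] -> [0, 0, 0, 0, 4]
row 1: [0, 0, 8, 4, 0] -> [0, 0, 0, 8, 4]
row 2: [16, 0, 16, 0, 32] -> [0, 0, 0, 32, 32]
row 3: [32, 0, 0, 0, 32] -> [0, 0, 0, 0, 64]
row 4: [0, 0, 64, 4, 0] -> [0, 0, 0, 64, 4]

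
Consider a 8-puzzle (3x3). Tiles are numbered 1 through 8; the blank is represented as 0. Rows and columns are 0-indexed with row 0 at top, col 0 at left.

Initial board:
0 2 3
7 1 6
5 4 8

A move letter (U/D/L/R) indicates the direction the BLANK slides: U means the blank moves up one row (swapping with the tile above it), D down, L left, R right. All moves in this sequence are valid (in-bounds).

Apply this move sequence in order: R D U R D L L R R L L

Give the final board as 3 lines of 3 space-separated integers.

Answer: 2 3 6
0 7 1
5 4 8

Derivation:
After move 1 (R):
2 0 3
7 1 6
5 4 8

After move 2 (D):
2 1 3
7 0 6
5 4 8

After move 3 (U):
2 0 3
7 1 6
5 4 8

After move 4 (R):
2 3 0
7 1 6
5 4 8

After move 5 (D):
2 3 6
7 1 0
5 4 8

After move 6 (L):
2 3 6
7 0 1
5 4 8

After move 7 (L):
2 3 6
0 7 1
5 4 8

After move 8 (R):
2 3 6
7 0 1
5 4 8

After move 9 (R):
2 3 6
7 1 0
5 4 8

After move 10 (L):
2 3 6
7 0 1
5 4 8

After move 11 (L):
2 3 6
0 7 1
5 4 8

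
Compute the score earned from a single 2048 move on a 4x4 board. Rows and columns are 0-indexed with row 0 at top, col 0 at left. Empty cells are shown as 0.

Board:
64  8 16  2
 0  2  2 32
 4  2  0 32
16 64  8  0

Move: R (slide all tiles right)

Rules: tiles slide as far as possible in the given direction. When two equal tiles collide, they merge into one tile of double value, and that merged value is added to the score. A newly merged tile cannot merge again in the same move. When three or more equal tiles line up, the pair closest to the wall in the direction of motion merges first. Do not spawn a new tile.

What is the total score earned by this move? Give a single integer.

Answer: 4

Derivation:
Slide right:
row 0: [64, 8, 16, 2] -> [64, 8, 16, 2]  score +0 (running 0)
row 1: [0, 2, 2, 32] -> [0, 0, 4, 32]  score +4 (running 4)
row 2: [4, 2, 0, 32] -> [0, 4, 2, 32]  score +0 (running 4)
row 3: [16, 64, 8, 0] -> [0, 16, 64, 8]  score +0 (running 4)
Board after move:
64  8 16  2
 0  0  4 32
 0  4  2 32
 0 16 64  8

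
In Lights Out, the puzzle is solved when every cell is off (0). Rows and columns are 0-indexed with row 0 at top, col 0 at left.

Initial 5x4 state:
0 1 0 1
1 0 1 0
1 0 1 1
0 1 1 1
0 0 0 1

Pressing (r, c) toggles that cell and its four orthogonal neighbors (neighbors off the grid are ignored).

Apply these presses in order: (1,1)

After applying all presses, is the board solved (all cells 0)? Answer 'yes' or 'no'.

After press 1 at (1,1):
0 0 0 1
0 1 0 0
1 1 1 1
0 1 1 1
0 0 0 1

Lights still on: 10

Answer: no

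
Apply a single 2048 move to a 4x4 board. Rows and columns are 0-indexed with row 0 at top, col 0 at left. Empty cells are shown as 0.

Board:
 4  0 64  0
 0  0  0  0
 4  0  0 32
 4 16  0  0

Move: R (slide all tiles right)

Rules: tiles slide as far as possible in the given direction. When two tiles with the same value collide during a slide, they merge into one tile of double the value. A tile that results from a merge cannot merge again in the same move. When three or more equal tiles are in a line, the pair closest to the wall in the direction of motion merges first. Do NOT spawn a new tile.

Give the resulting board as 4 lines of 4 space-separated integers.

Answer:  0  0  4 64
 0  0  0  0
 0  0  4 32
 0  0  4 16

Derivation:
Slide right:
row 0: [4, 0, 64, 0] -> [0, 0, 4, 64]
row 1: [0, 0, 0, 0] -> [0, 0, 0, 0]
row 2: [4, 0, 0, 32] -> [0, 0, 4, 32]
row 3: [4, 16, 0, 0] -> [0, 0, 4, 16]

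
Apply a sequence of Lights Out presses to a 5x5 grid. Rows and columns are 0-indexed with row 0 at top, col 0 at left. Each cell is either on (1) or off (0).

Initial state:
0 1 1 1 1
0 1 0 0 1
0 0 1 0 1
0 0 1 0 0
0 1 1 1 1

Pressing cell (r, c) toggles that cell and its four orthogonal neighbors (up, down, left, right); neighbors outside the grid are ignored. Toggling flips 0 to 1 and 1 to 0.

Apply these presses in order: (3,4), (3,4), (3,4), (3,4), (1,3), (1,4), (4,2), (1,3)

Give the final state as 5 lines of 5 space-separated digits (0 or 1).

After press 1 at (3,4):
0 1 1 1 1
0 1 0 0 1
0 0 1 0 0
0 0 1 1 1
0 1 1 1 0

After press 2 at (3,4):
0 1 1 1 1
0 1 0 0 1
0 0 1 0 1
0 0 1 0 0
0 1 1 1 1

After press 3 at (3,4):
0 1 1 1 1
0 1 0 0 1
0 0 1 0 0
0 0 1 1 1
0 1 1 1 0

After press 4 at (3,4):
0 1 1 1 1
0 1 0 0 1
0 0 1 0 1
0 0 1 0 0
0 1 1 1 1

After press 5 at (1,3):
0 1 1 0 1
0 1 1 1 0
0 0 1 1 1
0 0 1 0 0
0 1 1 1 1

After press 6 at (1,4):
0 1 1 0 0
0 1 1 0 1
0 0 1 1 0
0 0 1 0 0
0 1 1 1 1

After press 7 at (4,2):
0 1 1 0 0
0 1 1 0 1
0 0 1 1 0
0 0 0 0 0
0 0 0 0 1

After press 8 at (1,3):
0 1 1 1 0
0 1 0 1 0
0 0 1 0 0
0 0 0 0 0
0 0 0 0 1

Answer: 0 1 1 1 0
0 1 0 1 0
0 0 1 0 0
0 0 0 0 0
0 0 0 0 1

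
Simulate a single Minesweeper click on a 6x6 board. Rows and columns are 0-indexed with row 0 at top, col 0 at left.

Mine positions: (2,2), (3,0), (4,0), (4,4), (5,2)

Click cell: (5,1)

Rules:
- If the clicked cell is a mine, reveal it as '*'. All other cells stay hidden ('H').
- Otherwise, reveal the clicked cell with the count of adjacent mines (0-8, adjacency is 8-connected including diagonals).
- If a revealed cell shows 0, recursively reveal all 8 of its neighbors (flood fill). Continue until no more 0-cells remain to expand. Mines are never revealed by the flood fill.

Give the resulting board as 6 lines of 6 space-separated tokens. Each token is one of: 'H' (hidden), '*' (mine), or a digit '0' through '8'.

H H H H H H
H H H H H H
H H H H H H
H H H H H H
H H H H H H
H 2 H H H H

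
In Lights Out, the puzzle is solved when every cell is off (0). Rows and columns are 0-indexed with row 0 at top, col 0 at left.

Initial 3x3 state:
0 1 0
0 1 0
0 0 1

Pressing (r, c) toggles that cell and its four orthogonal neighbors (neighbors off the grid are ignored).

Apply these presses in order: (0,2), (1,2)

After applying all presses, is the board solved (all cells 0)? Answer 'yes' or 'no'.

Answer: yes

Derivation:
After press 1 at (0,2):
0 0 1
0 1 1
0 0 1

After press 2 at (1,2):
0 0 0
0 0 0
0 0 0

Lights still on: 0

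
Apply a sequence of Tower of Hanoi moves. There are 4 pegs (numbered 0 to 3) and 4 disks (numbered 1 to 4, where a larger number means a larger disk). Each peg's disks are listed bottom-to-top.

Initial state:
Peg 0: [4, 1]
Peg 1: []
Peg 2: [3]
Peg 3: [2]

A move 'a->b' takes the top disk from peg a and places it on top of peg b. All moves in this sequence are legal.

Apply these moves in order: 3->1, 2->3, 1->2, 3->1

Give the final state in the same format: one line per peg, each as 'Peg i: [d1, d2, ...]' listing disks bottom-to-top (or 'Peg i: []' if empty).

Answer: Peg 0: [4, 1]
Peg 1: [3]
Peg 2: [2]
Peg 3: []

Derivation:
After move 1 (3->1):
Peg 0: [4, 1]
Peg 1: [2]
Peg 2: [3]
Peg 3: []

After move 2 (2->3):
Peg 0: [4, 1]
Peg 1: [2]
Peg 2: []
Peg 3: [3]

After move 3 (1->2):
Peg 0: [4, 1]
Peg 1: []
Peg 2: [2]
Peg 3: [3]

After move 4 (3->1):
Peg 0: [4, 1]
Peg 1: [3]
Peg 2: [2]
Peg 3: []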